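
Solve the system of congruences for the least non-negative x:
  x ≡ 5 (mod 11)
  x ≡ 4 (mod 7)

60

From x ≡ 5 (mod 11) write x = 5 + 11t. Substituting into x ≡ 4 (mod 7) gives 11t ≡ 6 (mod 7), and since 4⁻¹ ≡ 2 (mod 7), t ≡ 5. Hence x ≡ 5 + 11·5 = 60 (mod 77).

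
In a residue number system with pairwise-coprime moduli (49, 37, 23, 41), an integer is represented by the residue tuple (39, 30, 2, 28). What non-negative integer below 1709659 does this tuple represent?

1326665

The moduli are pairwise coprime; N = 49·37·23·41 = 1709659.
N/49 = 34891; 34891 ≡ 3 (mod 49); 3·33 ≡ 1, so inverse 33.
N/37 = 46207; 46207 ≡ 31 (mod 37); 31·6 ≡ 1, so inverse 6.
N/23 = 74333; 74333 ≡ 20 (mod 23); 20·15 ≡ 1, so inverse 15.
N/41 = 41699; 41699 ≡ 2 (mod 41); 2·21 ≡ 1, so inverse 21.
x ≡ 39·34891·33 + 30·46207·6 + 2·74333·15 + 28·41699·21 = 79970979.
79970979 mod 1709659 = 1326665.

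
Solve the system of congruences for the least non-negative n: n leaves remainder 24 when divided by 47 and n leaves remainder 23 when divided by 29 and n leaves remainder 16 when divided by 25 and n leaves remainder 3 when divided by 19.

From n ≡ 24 (mod 47) write n = 24 + 47t. Substituting into n ≡ 23 (mod 29) gives 47t ≡ 28 (mod 29), and since 18⁻¹ ≡ 21 (mod 29), t ≡ 8. Hence n ≡ 24 + 47·8 = 400 (mod 1363).
From n ≡ 400 (mod 1363) write n = 400 + 1363t. Substituting into n ≡ 16 (mod 25) gives 1363t ≡ 16 (mod 25), and since 13⁻¹ ≡ 2 (mod 25), t ≡ 7. Hence n ≡ 400 + 1363·7 = 9941 (mod 34075).
From n ≡ 9941 (mod 34075) write n = 9941 + 34075t. Substituting into n ≡ 3 (mod 19) gives 34075t ≡ 18 (mod 19), and since 8⁻¹ ≡ 12 (mod 19), t ≡ 7. Hence n ≡ 9941 + 34075·7 = 248466 (mod 647425).

248466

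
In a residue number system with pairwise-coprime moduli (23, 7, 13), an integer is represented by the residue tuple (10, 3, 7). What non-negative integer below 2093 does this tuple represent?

The moduli are pairwise coprime; N = 23·7·13 = 2093.
N/23 = 91; 91 ≡ 22 (mod 23); 22·22 ≡ 1, so inverse 22.
N/7 = 299; 299 ≡ 5 (mod 7); 5·3 ≡ 1, so inverse 3.
N/13 = 161; 161 ≡ 5 (mod 13); 5·8 ≡ 1, so inverse 8.
x ≡ 10·91·22 + 3·299·3 + 7·161·8 = 31727.
31727 mod 2093 = 332.

332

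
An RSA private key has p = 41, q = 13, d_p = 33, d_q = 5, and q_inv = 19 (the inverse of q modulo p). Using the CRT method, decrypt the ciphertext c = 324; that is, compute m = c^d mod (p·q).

m₁ = c^(d_p) mod p: c ≡ 37 (mod 41), and 37^33 mod 41 = 18.
m₂ = c^(d_q) mod q: c ≡ 12 (mod 13), and 12^5 mod 13 = 12.
h = q_inv·(m₁ − m₂) mod p = 19·(18 − 12) mod 41 = 32.
m = m₂ + h·q = 12 + 32·13 = 428.

428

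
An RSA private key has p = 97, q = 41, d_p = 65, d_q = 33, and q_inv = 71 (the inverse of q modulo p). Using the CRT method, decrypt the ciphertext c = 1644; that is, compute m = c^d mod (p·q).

m₁ = c^(d_p) mod p: c ≡ 92 (mod 97), and 92^65 mod 97 = 83.
m₂ = c^(d_q) mod q: c ≡ 4 (mod 41), and 4^33 mod 41 = 23.
h = q_inv·(m₁ − m₂) mod p = 71·(83 − 23) mod 97 = 89.
m = m₂ + h·q = 23 + 89·41 = 3672.

3672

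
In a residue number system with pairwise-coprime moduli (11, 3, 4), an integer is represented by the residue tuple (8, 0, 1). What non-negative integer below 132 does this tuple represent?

The moduli are pairwise coprime; N = 11·3·4 = 132.
N/11 = 12; 12 ≡ 1 (mod 11), inverse 1.
N/3 = 44; 44 ≡ 2 (mod 3); 2·2 ≡ 1, so inverse 2.
N/4 = 33; 33 ≡ 1 (mod 4), inverse 1.
x ≡ 8·12·1 + 0·44·2 + 1·33·1 = 129.
129 mod 132 = 129.

129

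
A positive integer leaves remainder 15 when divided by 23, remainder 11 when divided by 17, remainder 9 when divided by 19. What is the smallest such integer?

The moduli are pairwise coprime; N = 23·17·19 = 7429.
N/23 = 323; 323 ≡ 1 (mod 23), inverse 1.
N/17 = 437; 437 ≡ 12 (mod 17); 12·10 ≡ 1, so inverse 10.
N/19 = 391; 391 ≡ 11 (mod 19); 11·7 ≡ 1, so inverse 7.
t ≡ 15·323·1 + 11·437·10 + 9·391·7 = 77548.
77548 mod 7429 = 3258.

3258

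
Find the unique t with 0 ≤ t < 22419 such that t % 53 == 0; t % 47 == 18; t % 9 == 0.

From t ≡ 0 (mod 53) write t = 0 + 53s. Substituting into t ≡ 18 (mod 47) gives 53s ≡ 18 (mod 47), and since 6⁻¹ ≡ 8 (mod 47), s ≡ 3. Hence t ≡ 0 + 53·3 = 159 (mod 2491).
From t ≡ 159 (mod 2491) write t = 159 + 2491s. Substituting into t ≡ 0 (mod 9) gives 2491s ≡ 3 (mod 9), and since 7⁻¹ ≡ 4 (mod 9), s ≡ 3. Hence t ≡ 159 + 2491·3 = 7632 (mod 22419).

7632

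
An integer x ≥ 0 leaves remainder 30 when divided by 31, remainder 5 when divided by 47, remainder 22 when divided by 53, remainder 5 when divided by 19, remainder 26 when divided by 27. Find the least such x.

24638768

From x ≡ 30 (mod 31) write x = 30 + 31t. Substituting into x ≡ 5 (mod 47) gives 31t ≡ 22 (mod 47), and since 31⁻¹ ≡ 44 (mod 47), t ≡ 28. Hence x ≡ 30 + 31·28 = 898 (mod 1457).
From x ≡ 898 (mod 1457) write x = 898 + 1457t. Substituting into x ≡ 22 (mod 53) gives 1457t ≡ 25 (mod 53), and since 26⁻¹ ≡ 51 (mod 53), t ≡ 3. Hence x ≡ 898 + 1457·3 = 5269 (mod 77221).
From x ≡ 5269 (mod 77221) write x = 5269 + 77221t. Substituting into x ≡ 5 (mod 19) gives 77221t ≡ 18 (mod 19), and since 5⁻¹ ≡ 4 (mod 19), t ≡ 15. Hence x ≡ 5269 + 77221·15 = 1163584 (mod 1467199).
From x ≡ 1163584 (mod 1467199) write x = 1163584 + 1467199t. Substituting into x ≡ 26 (mod 27) gives 1467199t ≡ 7 (mod 27), and since 19⁻¹ ≡ 10 (mod 27), t ≡ 16. Hence x ≡ 1163584 + 1467199·16 = 24638768 (mod 39614373).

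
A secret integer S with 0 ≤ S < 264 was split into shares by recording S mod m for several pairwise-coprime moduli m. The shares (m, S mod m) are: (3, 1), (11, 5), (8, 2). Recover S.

The moduli are pairwise coprime; N = 3·11·8 = 264.
N/3 = 88; 88 ≡ 1 (mod 3), inverse 1.
N/11 = 24; 24 ≡ 2 (mod 11); 2·6 ≡ 1, so inverse 6.
N/8 = 33; 33 ≡ 1 (mod 8), inverse 1.
S ≡ 1·88·1 + 5·24·6 + 2·33·1 = 874.
874 mod 264 = 82.

82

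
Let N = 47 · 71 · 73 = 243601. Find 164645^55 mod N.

Mod 47: 164645 ≡ 4; by Fermat, exponent reduces to 55 mod 46 = 9; 4^9 ≡ 25 (mod 47).
Mod 71: 164645 ≡ 67; 67^55 ≡ 39 (mod 71).
Mod 73: 164645 ≡ 30; 30^55 ≡ 7 (mod 73).
Combine by CRT: x ≡ 25 (mod 47), x ≡ 39 (mod 71), x ≡ 7 (mod 73) ⇒ x ≡ 104835 (mod 243601).

104835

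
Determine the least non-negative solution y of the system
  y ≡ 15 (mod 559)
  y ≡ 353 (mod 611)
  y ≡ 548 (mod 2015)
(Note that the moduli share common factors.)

gcd(559, 611) = 13 and 13 | (353 − 15), so the pair is consistent; merging gives y ≡ 9518 (mod 26273), where 26273 = lcm(559, 611).
gcd(26273, 2015) = 13 and 13 | (548 − 9518), so the pair is consistent; merging gives y ≡ 1060438 (mod 4072315), where 4072315 = lcm(26273, 2015).
The solution is unique modulo lcm(559, 611, 2015) = 4072315.

1060438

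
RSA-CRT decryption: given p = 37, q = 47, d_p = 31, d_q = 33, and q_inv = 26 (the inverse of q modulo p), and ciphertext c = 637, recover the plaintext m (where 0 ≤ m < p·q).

m₁ = c^(d_p) mod p: c ≡ 8 (mod 37), and 8^31 mod 37 = 29.
m₂ = c^(d_q) mod q: c ≡ 26 (mod 47), and 26^33 mod 47 = 20.
h = q_inv·(m₁ − m₂) mod p = 26·(29 − 20) mod 37 = 12.
m = m₂ + h·q = 20 + 12·47 = 584.

584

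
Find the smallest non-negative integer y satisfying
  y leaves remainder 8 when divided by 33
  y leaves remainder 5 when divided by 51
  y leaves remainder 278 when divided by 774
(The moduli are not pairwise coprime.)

11888

gcd(33, 51) = 3 and 3 | (5 − 8), so the pair is consistent; merging gives y ≡ 107 (mod 561), where 561 = lcm(33, 51).
gcd(561, 774) = 3 and 3 | (278 − 107), so the pair is consistent; merging gives y ≡ 11888 (mod 144738), where 144738 = lcm(561, 774).
The solution is unique modulo lcm(33, 51, 774) = 144738.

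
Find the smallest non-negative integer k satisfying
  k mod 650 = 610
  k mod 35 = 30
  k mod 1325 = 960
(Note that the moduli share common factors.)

gcd(650, 35) = 5 and 5 | (30 − 610), so the pair is consistent; merging gives k ≡ 4510 (mod 4550), where 4550 = lcm(650, 35).
gcd(4550, 1325) = 25 and 25 | (960 − 4510), so the pair is consistent; merging gives k ≡ 154660 (mod 241150), where 241150 = lcm(4550, 1325).
The solution is unique modulo lcm(650, 35, 1325) = 241150.

154660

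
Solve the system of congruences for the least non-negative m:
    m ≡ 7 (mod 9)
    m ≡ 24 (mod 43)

196

Combine the congruences pairwise.
From m ≡ 7 (mod 9) write m = 7 + 9t. Substituting into m ≡ 24 (mod 43) gives 9t ≡ 17 (mod 43), and since 9⁻¹ ≡ 24 (mod 43), t ≡ 21. Hence m ≡ 7 + 9·21 = 196 (mod 387).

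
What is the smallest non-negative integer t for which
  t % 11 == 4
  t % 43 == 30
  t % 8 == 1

The moduli are pairwise coprime; N = 11·43·8 = 3784.
N/11 = 344; 344 ≡ 3 (mod 11); 3·4 ≡ 1, so inverse 4.
N/43 = 88; 88 ≡ 2 (mod 43); 2·22 ≡ 1, so inverse 22.
N/8 = 473; 473 ≡ 1 (mod 8), inverse 1.
t ≡ 4·344·4 + 30·88·22 + 1·473·1 = 64057.
64057 mod 3784 = 3513.

3513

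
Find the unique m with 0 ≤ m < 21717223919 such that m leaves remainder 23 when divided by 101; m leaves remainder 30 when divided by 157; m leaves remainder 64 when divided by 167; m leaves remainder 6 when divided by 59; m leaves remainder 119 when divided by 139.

The moduli are pairwise coprime; N = 101·157·167·59·139 = 21717223919.
N/101 = 215022019; 215022019 ≡ 89 (mod 101); 89·42 ≡ 1, so inverse 42.
N/157 = 138326267; 138326267 ≡ 4 (mod 157); 4·118 ≡ 1, so inverse 118.
N/167 = 130043257; 130043257 ≡ 23 (mod 167); 23·138 ≡ 1, so inverse 138.
N/59 = 368088541; 368088541 ≡ 49 (mod 59); 49·53 ≡ 1, so inverse 53.
N/139 = 156239021; 156239021 ≡ 102 (mod 139); 102·15 ≡ 1, so inverse 15.
m ≡ 23·215022019·42 + 30·138326267·118 + 64·130043257·138 + 6·368088541·53 + 119·156239021·15 = 2241867109881.
2241867109881 mod 21717223919 = 4993046224.

4993046224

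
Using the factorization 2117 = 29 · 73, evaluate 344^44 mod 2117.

1379

Mod 29: 344 ≡ 25; by Fermat, exponent reduces to 44 mod 28 = 16; 25^16 ≡ 16 (mod 29).
Mod 73: 344 ≡ 52; 52^44 ≡ 65 (mod 73).
Combine by CRT: x ≡ 16 (mod 29), x ≡ 65 (mod 73) ⇒ x ≡ 1379 (mod 2117).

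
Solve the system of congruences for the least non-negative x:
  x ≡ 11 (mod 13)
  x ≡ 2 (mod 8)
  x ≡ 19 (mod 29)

570

From x ≡ 11 (mod 13) write x = 11 + 13t. Substituting into x ≡ 2 (mod 8) gives 13t ≡ 7 (mod 8), and since 5⁻¹ ≡ 5 (mod 8), t ≡ 3. Hence x ≡ 11 + 13·3 = 50 (mod 104).
From x ≡ 50 (mod 104) write x = 50 + 104t. Substituting into x ≡ 19 (mod 29) gives 104t ≡ 27 (mod 29), and since 17⁻¹ ≡ 12 (mod 29), t ≡ 5. Hence x ≡ 50 + 104·5 = 570 (mod 3016).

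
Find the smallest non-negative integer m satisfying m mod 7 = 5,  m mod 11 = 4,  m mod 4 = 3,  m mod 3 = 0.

From m ≡ 5 (mod 7) write m = 5 + 7t. Substituting into m ≡ 4 (mod 11) gives 7t ≡ 10 (mod 11), and since 7⁻¹ ≡ 8 (mod 11), t ≡ 3. Hence m ≡ 5 + 7·3 = 26 (mod 77).
From m ≡ 26 (mod 77) write m = 26 + 77t. Substituting into m ≡ 3 (mod 4) gives 77t ≡ 1 (mod 4), and since 1⁻¹ ≡ 1 (mod 4), t ≡ 1. Hence m ≡ 26 + 77·1 = 103 (mod 308).
From m ≡ 103 (mod 308) write m = 103 + 308t. Substituting into m ≡ 0 (mod 3) gives 308t ≡ 2 (mod 3), and since 2⁻¹ ≡ 2 (mod 3), t ≡ 1. Hence m ≡ 103 + 308·1 = 411 (mod 924).

411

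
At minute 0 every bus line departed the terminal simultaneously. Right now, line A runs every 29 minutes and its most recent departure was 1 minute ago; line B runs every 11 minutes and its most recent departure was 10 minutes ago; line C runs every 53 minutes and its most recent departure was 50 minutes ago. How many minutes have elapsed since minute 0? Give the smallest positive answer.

11021

The moduli are pairwise coprime; N = 29·11·53 = 16907.
N/29 = 583; 583 ≡ 3 (mod 29); 3·10 ≡ 1, so inverse 10.
N/11 = 1537; 1537 ≡ 8 (mod 11); 8·7 ≡ 1, so inverse 7.
N/53 = 319; 319 ≡ 1 (mod 53), inverse 1.
t ≡ 1·583·10 + 10·1537·7 + 50·319·1 = 129370.
129370 mod 16907 = 11021.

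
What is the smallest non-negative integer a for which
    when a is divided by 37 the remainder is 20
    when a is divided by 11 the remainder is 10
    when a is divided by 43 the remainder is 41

From a ≡ 20 (mod 37) write a = 20 + 37t. Substituting into a ≡ 10 (mod 11) gives 37t ≡ 1 (mod 11), and since 4⁻¹ ≡ 3 (mod 11), t ≡ 3. Hence a ≡ 20 + 37·3 = 131 (mod 407).
From a ≡ 131 (mod 407) write a = 131 + 407t. Substituting into a ≡ 41 (mod 43) gives 407t ≡ 39 (mod 43), and since 20⁻¹ ≡ 28 (mod 43), t ≡ 17. Hence a ≡ 131 + 407·17 = 7050 (mod 17501).

7050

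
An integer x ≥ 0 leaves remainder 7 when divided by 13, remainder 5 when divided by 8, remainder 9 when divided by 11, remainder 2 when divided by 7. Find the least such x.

2165

Combine the congruences pairwise.
From x ≡ 7 (mod 13) write x = 7 + 13t. Substituting into x ≡ 5 (mod 8) gives 13t ≡ 6 (mod 8), and since 5⁻¹ ≡ 5 (mod 8), t ≡ 6. Hence x ≡ 7 + 13·6 = 85 (mod 104).
From x ≡ 85 (mod 104) write x = 85 + 104t. Substituting into x ≡ 9 (mod 11) gives 104t ≡ 1 (mod 11), and since 5⁻¹ ≡ 9 (mod 11), t ≡ 9. Hence x ≡ 85 + 104·9 = 1021 (mod 1144).
From x ≡ 1021 (mod 1144) write x = 1021 + 1144t. Substituting into x ≡ 2 (mod 7) gives 1144t ≡ 3 (mod 7), and since 3⁻¹ ≡ 5 (mod 7), t ≡ 1. Hence x ≡ 1021 + 1144·1 = 2165 (mod 8008).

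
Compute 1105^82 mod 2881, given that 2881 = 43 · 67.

315

Mod 43: 1105 ≡ 30; by Fermat, exponent reduces to 82 mod 42 = 40; 30^40 ≡ 14 (mod 43).
Mod 67: 1105 ≡ 33; by Fermat, exponent reduces to 82 mod 66 = 16; 33^16 ≡ 47 (mod 67).
Combine by CRT: x ≡ 14 (mod 43), x ≡ 47 (mod 67) ⇒ x ≡ 315 (mod 2881).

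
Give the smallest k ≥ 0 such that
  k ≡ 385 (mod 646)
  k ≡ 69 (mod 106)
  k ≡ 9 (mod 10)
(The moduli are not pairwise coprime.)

158009

Combine the congruences pairwise.
gcd(646, 106) = 2 and 2 | (69 − 385), so the pair is consistent; merging gives k ≡ 21057 (mod 34238), where 34238 = lcm(646, 106).
gcd(34238, 10) = 2 and 2 | (9 − 21057), so the pair is consistent; merging gives k ≡ 158009 (mod 171190), where 171190 = lcm(34238, 10).
The solution is unique modulo lcm(646, 106, 10) = 171190.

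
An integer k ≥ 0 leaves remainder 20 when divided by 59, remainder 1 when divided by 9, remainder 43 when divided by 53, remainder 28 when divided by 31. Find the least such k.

Combine the congruences pairwise.
From k ≡ 20 (mod 59) write k = 20 + 59t. Substituting into k ≡ 1 (mod 9) gives 59t ≡ 8 (mod 9), and since 5⁻¹ ≡ 2 (mod 9), t ≡ 7. Hence k ≡ 20 + 59·7 = 433 (mod 531).
From k ≡ 433 (mod 531) write k = 433 + 531t. Substituting into k ≡ 43 (mod 53) gives 531t ≡ 34 (mod 53), and since 1⁻¹ ≡ 1 (mod 53), t ≡ 34. Hence k ≡ 433 + 531·34 = 18487 (mod 28143).
From k ≡ 18487 (mod 28143) write k = 18487 + 28143t. Substituting into k ≡ 28 (mod 31) gives 28143t ≡ 17 (mod 31), and since 26⁻¹ ≡ 6 (mod 31), t ≡ 9. Hence k ≡ 18487 + 28143·9 = 271774 (mod 872433).

271774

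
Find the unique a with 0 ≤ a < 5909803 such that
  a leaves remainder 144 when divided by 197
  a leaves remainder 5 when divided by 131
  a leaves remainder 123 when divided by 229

From a ≡ 144 (mod 197) write a = 144 + 197t. Substituting into a ≡ 5 (mod 131) gives 197t ≡ 123 (mod 131), and since 66⁻¹ ≡ 2 (mod 131), t ≡ 115. Hence a ≡ 144 + 197·115 = 22799 (mod 25807).
From a ≡ 22799 (mod 25807) write a = 22799 + 25807t. Substituting into a ≡ 123 (mod 229) gives 25807t ≡ 224 (mod 229), and since 159⁻¹ ≡ 193 (mod 229), t ≡ 180. Hence a ≡ 22799 + 25807·180 = 4668059 (mod 5909803).

4668059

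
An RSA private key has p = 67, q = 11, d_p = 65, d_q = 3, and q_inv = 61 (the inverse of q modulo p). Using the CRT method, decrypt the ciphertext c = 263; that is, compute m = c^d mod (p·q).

241

m₁ = c^(d_p) mod p: c ≡ 62 (mod 67), and 62^65 mod 67 = 40.
m₂ = c^(d_q) mod q: c ≡ 10 (mod 11), and 10^3 mod 11 = 10.
h = q_inv·(m₁ − m₂) mod p = 61·(40 − 10) mod 67 = 21.
m = m₂ + h·q = 10 + 21·11 = 241.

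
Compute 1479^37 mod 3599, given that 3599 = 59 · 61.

Mod 59: 1479 ≡ 4; 4^37 ≡ 46 (mod 59).
Mod 61: 1479 ≡ 15; 15^37 ≡ 22 (mod 61).
Combine by CRT: x ≡ 46 (mod 59), x ≡ 22 (mod 61) ⇒ x ≡ 754 (mod 3599).

754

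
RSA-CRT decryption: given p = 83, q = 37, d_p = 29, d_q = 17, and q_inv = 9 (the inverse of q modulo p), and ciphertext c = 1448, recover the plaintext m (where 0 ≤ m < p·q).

m₁ = c^(d_p) mod p: c ≡ 37 (mod 83), and 37^29 mod 83 = 64.
m₂ = c^(d_q) mod q: c ≡ 5 (mod 37), and 5^17 mod 37 = 22.
h = q_inv·(m₁ − m₂) mod p = 9·(64 − 22) mod 83 = 46.
m = m₂ + h·q = 22 + 46·37 = 1724.

1724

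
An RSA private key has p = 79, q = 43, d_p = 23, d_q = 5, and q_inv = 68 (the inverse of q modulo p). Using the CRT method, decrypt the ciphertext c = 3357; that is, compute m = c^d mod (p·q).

587

m₁ = c^(d_p) mod p: c ≡ 39 (mod 79), and 39^23 mod 79 = 34.
m₂ = c^(d_q) mod q: c ≡ 3 (mod 43), and 3^5 mod 43 = 28.
h = q_inv·(m₁ − m₂) mod p = 68·(34 − 28) mod 79 = 13.
m = m₂ + h·q = 28 + 13·43 = 587.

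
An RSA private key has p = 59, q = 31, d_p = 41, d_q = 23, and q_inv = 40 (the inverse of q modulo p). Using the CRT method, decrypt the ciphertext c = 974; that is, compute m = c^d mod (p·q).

210

m₁ = c^(d_p) mod p: c ≡ 30 (mod 59), and 30^41 mod 59 = 33.
m₂ = c^(d_q) mod q: c ≡ 13 (mod 31), and 13^23 mod 31 = 24.
h = q_inv·(m₁ − m₂) mod p = 40·(33 − 24) mod 59 = 6.
m = m₂ + h·q = 24 + 6·31 = 210.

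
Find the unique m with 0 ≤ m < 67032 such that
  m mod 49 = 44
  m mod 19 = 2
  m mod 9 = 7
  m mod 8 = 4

9844

The moduli are pairwise coprime; N = 49·19·9·8 = 67032.
N/49 = 1368; 1368 ≡ 45 (mod 49); 45·12 ≡ 1, so inverse 12.
N/19 = 3528; 3528 ≡ 13 (mod 19); 13·3 ≡ 1, so inverse 3.
N/9 = 7448; 7448 ≡ 5 (mod 9); 5·2 ≡ 1, so inverse 2.
N/8 = 8379; 8379 ≡ 3 (mod 8); 3·3 ≡ 1, so inverse 3.
m ≡ 44·1368·12 + 2·3528·3 + 7·7448·2 + 4·8379·3 = 948292.
948292 mod 67032 = 9844.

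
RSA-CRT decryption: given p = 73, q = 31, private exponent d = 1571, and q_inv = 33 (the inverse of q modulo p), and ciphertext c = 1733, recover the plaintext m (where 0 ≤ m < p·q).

669

d_p = d mod (p−1) = 1571 mod 72 = 59; d_q = d mod (q−1) = 11.
m₁ = c^(d_p) mod p: c ≡ 54 (mod 73), and 54^59 mod 73 = 12.
m₂ = c^(d_q) mod q: c ≡ 28 (mod 31), and 28^11 mod 31 = 18.
h = q_inv·(m₁ − m₂) mod p = 33·(12 − 18) mod 73 = 21.
m = m₂ + h·q = 18 + 21·31 = 669.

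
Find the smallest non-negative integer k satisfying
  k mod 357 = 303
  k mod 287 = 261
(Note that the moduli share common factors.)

8871

Combine the congruences pairwise.
gcd(357, 287) = 7 and 7 | (261 − 303), so the pair is consistent; merging gives k ≡ 8871 (mod 14637), where 14637 = lcm(357, 287).
The solution is unique modulo lcm(357, 287) = 14637.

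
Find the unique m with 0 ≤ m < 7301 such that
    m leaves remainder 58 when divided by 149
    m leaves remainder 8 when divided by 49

Combine the congruences pairwise.
From m ≡ 58 (mod 149) write m = 58 + 149t. Substituting into m ≡ 8 (mod 49) gives 149t ≡ 48 (mod 49), and since 2⁻¹ ≡ 25 (mod 49), t ≡ 24. Hence m ≡ 58 + 149·24 = 3634 (mod 7301).

3634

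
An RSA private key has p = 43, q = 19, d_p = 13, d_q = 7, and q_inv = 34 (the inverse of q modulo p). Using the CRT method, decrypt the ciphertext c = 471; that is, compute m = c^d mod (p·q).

279

m₁ = c^(d_p) mod p: c ≡ 41 (mod 43), and 41^13 mod 43 = 21.
m₂ = c^(d_q) mod q: c ≡ 15 (mod 19), and 15^7 mod 19 = 13.
h = q_inv·(m₁ − m₂) mod p = 34·(21 − 13) mod 43 = 14.
m = m₂ + h·q = 13 + 14·19 = 279.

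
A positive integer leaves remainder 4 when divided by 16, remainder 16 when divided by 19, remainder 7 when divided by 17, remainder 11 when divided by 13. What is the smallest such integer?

Combine the congruences pairwise.
From N ≡ 4 (mod 16) write N = 4 + 16t. Substituting into N ≡ 16 (mod 19) gives 16t ≡ 12 (mod 19), and since 16⁻¹ ≡ 6 (mod 19), t ≡ 15. Hence N ≡ 4 + 16·15 = 244 (mod 304).
From N ≡ 244 (mod 304) write N = 244 + 304t. Substituting into N ≡ 7 (mod 17) gives 304t ≡ 1 (mod 17), and since 15⁻¹ ≡ 8 (mod 17), t ≡ 8. Hence N ≡ 244 + 304·8 = 2676 (mod 5168).
From N ≡ 2676 (mod 5168) write N = 2676 + 5168t. Substituting into N ≡ 11 (mod 13) gives 5168t ≡ 0 (mod 13), and since 7⁻¹ ≡ 2 (mod 13), t ≡ 0. Hence N ≡ 2676 + 5168·0 = 2676 (mod 67184).

2676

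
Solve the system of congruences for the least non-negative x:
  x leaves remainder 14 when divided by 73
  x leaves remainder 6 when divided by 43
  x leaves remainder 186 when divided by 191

The moduli are pairwise coprime; N = 73·43·191 = 599549.
N/73 = 8213; 8213 ≡ 37 (mod 73); 37·2 ≡ 1, so inverse 2.
N/43 = 13943; 13943 ≡ 11 (mod 43); 11·4 ≡ 1, so inverse 4.
N/191 = 3139; 3139 ≡ 83 (mod 191); 83·168 ≡ 1, so inverse 168.
x ≡ 14·8213·2 + 6·13943·4 + 186·3139·168 = 98652068.
98652068 mod 599549 = 326032.

326032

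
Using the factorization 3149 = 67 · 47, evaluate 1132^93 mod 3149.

2166

Mod 67: 1132 ≡ 60; by Fermat, exponent reduces to 93 mod 66 = 27; 60^27 ≡ 22 (mod 67).
Mod 47: 1132 ≡ 4; by Fermat, exponent reduces to 93 mod 46 = 1; 4^1 ≡ 4 (mod 47).
Combine by CRT: x ≡ 22 (mod 67), x ≡ 4 (mod 47) ⇒ x ≡ 2166 (mod 3149).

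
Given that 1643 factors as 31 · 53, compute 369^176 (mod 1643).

Mod 31: 369 ≡ 28; by Fermat, exponent reduces to 176 mod 30 = 26; 28^26 ≡ 18 (mod 31).
Mod 53: 369 ≡ 51; by Fermat, exponent reduces to 176 mod 52 = 20; 51^20 ≡ 24 (mod 53).
Combine by CRT: x ≡ 18 (mod 31), x ≡ 24 (mod 53) ⇒ x ≡ 607 (mod 1643).

607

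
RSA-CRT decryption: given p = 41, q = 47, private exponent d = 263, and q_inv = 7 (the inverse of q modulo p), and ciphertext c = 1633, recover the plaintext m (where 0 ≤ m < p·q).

d_p = d mod (p−1) = 263 mod 40 = 23; d_q = d mod (q−1) = 33.
m₁ = c^(d_p) mod p: c ≡ 34 (mod 41), and 34^23 mod 41 = 15.
m₂ = c^(d_q) mod q: c ≡ 35 (mod 47), and 35^33 mod 47 = 39.
h = q_inv·(m₁ − m₂) mod p = 7·(15 − 39) mod 41 = 37.
m = m₂ + h·q = 39 + 37·47 = 1778.

1778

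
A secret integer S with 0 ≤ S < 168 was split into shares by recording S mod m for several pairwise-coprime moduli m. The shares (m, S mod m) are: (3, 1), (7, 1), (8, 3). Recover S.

43

The moduli are pairwise coprime; N = 3·7·8 = 168.
N/3 = 56; 56 ≡ 2 (mod 3); 2·2 ≡ 1, so inverse 2.
N/7 = 24; 24 ≡ 3 (mod 7); 3·5 ≡ 1, so inverse 5.
N/8 = 21; 21 ≡ 5 (mod 8); 5·5 ≡ 1, so inverse 5.
S ≡ 1·56·2 + 1·24·5 + 3·21·5 = 547.
547 mod 168 = 43.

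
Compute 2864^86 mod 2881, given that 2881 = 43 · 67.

2267

Mod 43: 2864 ≡ 26; by Fermat, exponent reduces to 86 mod 42 = 2; 26^2 ≡ 31 (mod 43).
Mod 67: 2864 ≡ 50; by Fermat, exponent reduces to 86 mod 66 = 20; 50^20 ≡ 56 (mod 67).
Combine by CRT: x ≡ 31 (mod 43), x ≡ 56 (mod 67) ⇒ x ≡ 2267 (mod 2881).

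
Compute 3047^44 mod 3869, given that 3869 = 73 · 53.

Mod 73: 3047 ≡ 54; 54^44 ≡ 37 (mod 73).
Mod 53: 3047 ≡ 26; 26^44 ≡ 44 (mod 53).
Combine by CRT: x ≡ 37 (mod 73), x ≡ 44 (mod 53) ⇒ x ≡ 256 (mod 3869).

256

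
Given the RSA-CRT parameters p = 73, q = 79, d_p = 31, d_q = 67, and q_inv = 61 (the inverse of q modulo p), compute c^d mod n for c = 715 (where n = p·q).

3645

m₁ = c^(d_p) mod p: c ≡ 58 (mod 73), and 58^31 mod 73 = 68.
m₂ = c^(d_q) mod q: c ≡ 4 (mod 79), and 4^67 mod 79 = 11.
h = q_inv·(m₁ − m₂) mod p = 61·(68 − 11) mod 73 = 46.
m = m₂ + h·q = 11 + 46·79 = 3645.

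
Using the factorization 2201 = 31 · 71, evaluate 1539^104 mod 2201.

Mod 31: 1539 ≡ 20; by Fermat, exponent reduces to 104 mod 30 = 14; 20^14 ≡ 14 (mod 31).
Mod 71: 1539 ≡ 48; by Fermat, exponent reduces to 104 mod 70 = 34; 48^34 ≡ 37 (mod 71).
Combine by CRT: x ≡ 14 (mod 31), x ≡ 37 (mod 71) ⇒ x ≡ 1812 (mod 2201).

1812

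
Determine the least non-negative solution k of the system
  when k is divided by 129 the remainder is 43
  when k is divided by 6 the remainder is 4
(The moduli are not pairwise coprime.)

gcd(129, 6) = 3 and 3 | (4 − 43), so the pair is consistent; merging gives k ≡ 172 (mod 258), where 258 = lcm(129, 6).
The solution is unique modulo lcm(129, 6) = 258.

172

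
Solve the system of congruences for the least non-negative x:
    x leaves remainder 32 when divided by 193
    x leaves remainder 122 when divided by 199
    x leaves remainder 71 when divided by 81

1725452

The moduli are pairwise coprime; N = 193·199·81 = 3110967.
N/193 = 16119; 16119 ≡ 100 (mod 193); 100·83 ≡ 1, so inverse 83.
N/199 = 15633; 15633 ≡ 111 (mod 199); 111·52 ≡ 1, so inverse 52.
N/81 = 38407; 38407 ≡ 13 (mod 81); 13·25 ≡ 1, so inverse 25.
x ≡ 32·16119·83 + 122·15633·52 + 71·38407·25 = 210160241.
210160241 mod 3110967 = 1725452.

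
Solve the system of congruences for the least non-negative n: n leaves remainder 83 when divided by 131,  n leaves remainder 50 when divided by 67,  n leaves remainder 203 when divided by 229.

1160088

The moduli are pairwise coprime; M = 131·67·229 = 2009933.
M/131 = 15343; 15343 ≡ 16 (mod 131); 16·41 ≡ 1, so inverse 41.
M/67 = 29999; 29999 ≡ 50 (mod 67); 50·63 ≡ 1, so inverse 63.
M/229 = 8777; 8777 ≡ 75 (mod 229); 75·171 ≡ 1, so inverse 171.
n ≡ 83·15343·41 + 50·29999·63 + 203·8777·171 = 451385080.
451385080 mod 2009933 = 1160088.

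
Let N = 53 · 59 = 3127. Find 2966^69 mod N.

1216

Mod 53: 2966 ≡ 51; by Fermat, exponent reduces to 69 mod 52 = 17; 51^17 ≡ 50 (mod 53).
Mod 59: 2966 ≡ 16; by Fermat, exponent reduces to 69 mod 58 = 11; 16^11 ≡ 36 (mod 59).
Combine by CRT: x ≡ 50 (mod 53), x ≡ 36 (mod 59) ⇒ x ≡ 1216 (mod 3127).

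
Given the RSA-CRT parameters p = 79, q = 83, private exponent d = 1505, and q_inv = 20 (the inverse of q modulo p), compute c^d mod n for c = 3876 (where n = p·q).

4475

d_p = d mod (p−1) = 1505 mod 78 = 23; d_q = d mod (q−1) = 29.
m₁ = c^(d_p) mod p: c ≡ 5 (mod 79), and 5^23 mod 79 = 51.
m₂ = c^(d_q) mod q: c ≡ 58 (mod 83), and 58^29 mod 83 = 76.
h = q_inv·(m₁ − m₂) mod p = 20·(51 − 76) mod 79 = 53.
m = m₂ + h·q = 76 + 53·83 = 4475.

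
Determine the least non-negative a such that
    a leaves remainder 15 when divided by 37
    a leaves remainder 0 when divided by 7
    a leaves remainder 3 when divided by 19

From a ≡ 15 (mod 37) write a = 15 + 37t. Substituting into a ≡ 0 (mod 7) gives 37t ≡ 6 (mod 7), and since 2⁻¹ ≡ 4 (mod 7), t ≡ 3. Hence a ≡ 15 + 37·3 = 126 (mod 259).
From a ≡ 126 (mod 259) write a = 126 + 259t. Substituting into a ≡ 3 (mod 19) gives 259t ≡ 10 (mod 19), and since 12⁻¹ ≡ 8 (mod 19), t ≡ 4. Hence a ≡ 126 + 259·4 = 1162 (mod 4921).

1162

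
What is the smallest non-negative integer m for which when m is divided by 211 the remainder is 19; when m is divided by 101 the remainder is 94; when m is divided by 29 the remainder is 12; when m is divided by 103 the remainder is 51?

The moduli are pairwise coprime; N = 211·101·29·103 = 63655957.
N/211 = 301687; 301687 ≡ 168 (mod 211); 168·157 ≡ 1, so inverse 157.
N/101 = 630257; 630257 ≡ 17 (mod 101); 17·6 ≡ 1, so inverse 6.
N/29 = 2195033; 2195033 ≡ 23 (mod 29); 23·24 ≡ 1, so inverse 24.
N/103 = 618019; 618019 ≡ 19 (mod 103); 19·38 ≡ 1, so inverse 38.
m ≡ 19·301687·157 + 94·630257·6 + 12·2195033·24 + 51·618019·38 = 3085287595.
3085287595 mod 63655957 = 29801659.

29801659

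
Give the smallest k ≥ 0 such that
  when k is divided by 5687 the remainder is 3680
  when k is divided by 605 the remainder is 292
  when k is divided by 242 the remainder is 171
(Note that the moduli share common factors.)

Combine the congruences pairwise.
gcd(5687, 605) = 121 and 121 | (292 − 3680), so the pair is consistent; merging gives k ≡ 9367 (mod 28435), where 28435 = lcm(5687, 605).
gcd(28435, 242) = 121 and 121 | (171 − 9367), so the pair is consistent; merging gives k ≡ 9367 (mod 56870), where 56870 = lcm(28435, 242).
The solution is unique modulo lcm(5687, 605, 242) = 56870.

9367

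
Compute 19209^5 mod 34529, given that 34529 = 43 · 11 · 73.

11232

Mod 43: 19209 ≡ 31; 31^5 ≡ 9 (mod 43).
Mod 11: 19209 ≡ 3; 3^5 ≡ 1 (mod 11).
Mod 73: 19209 ≡ 10; 10^5 ≡ 63 (mod 73).
Combine by CRT: x ≡ 9 (mod 43), x ≡ 1 (mod 11), x ≡ 63 (mod 73) ⇒ x ≡ 11232 (mod 34529).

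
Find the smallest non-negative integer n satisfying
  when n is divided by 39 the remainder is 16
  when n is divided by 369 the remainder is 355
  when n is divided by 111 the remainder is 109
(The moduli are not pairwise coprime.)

gcd(39, 369) = 3 and 3 | (355 − 16), so the pair is consistent; merging gives n ≡ 2200 (mod 4797), where 4797 = lcm(39, 369).
gcd(4797, 111) = 3 and 3 | (109 − 2200), so the pair is consistent; merging gives n ≡ 50170 (mod 177489), where 177489 = lcm(4797, 111).
The solution is unique modulo lcm(39, 369, 111) = 177489.

50170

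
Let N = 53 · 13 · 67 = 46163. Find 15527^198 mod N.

23451

Mod 53: 15527 ≡ 51; by Fermat, exponent reduces to 198 mod 52 = 42; 51^42 ≡ 25 (mod 53).
Mod 13: 15527 ≡ 5; by Fermat, exponent reduces to 198 mod 12 = 6; 5^6 ≡ 12 (mod 13).
Mod 67: 15527 ≡ 50; since 66 | 198, by Fermat 50^198 ≡ 1 (mod 67).
Combine by CRT: x ≡ 25 (mod 53), x ≡ 12 (mod 13), x ≡ 1 (mod 67) ⇒ x ≡ 23451 (mod 46163).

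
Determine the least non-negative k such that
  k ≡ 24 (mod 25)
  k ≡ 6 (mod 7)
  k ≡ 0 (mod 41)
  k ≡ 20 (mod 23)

38499

From k ≡ 24 (mod 25) write k = 24 + 25t. Substituting into k ≡ 6 (mod 7) gives 25t ≡ 3 (mod 7), and since 4⁻¹ ≡ 2 (mod 7), t ≡ 6. Hence k ≡ 24 + 25·6 = 174 (mod 175).
From k ≡ 174 (mod 175) write k = 174 + 175t. Substituting into k ≡ 0 (mod 41) gives 175t ≡ 31 (mod 41), and since 11⁻¹ ≡ 15 (mod 41), t ≡ 14. Hence k ≡ 174 + 175·14 = 2624 (mod 7175).
From k ≡ 2624 (mod 7175) write k = 2624 + 7175t. Substituting into k ≡ 20 (mod 23) gives 7175t ≡ 18 (mod 23), and since 22⁻¹ ≡ 22 (mod 23), t ≡ 5. Hence k ≡ 2624 + 7175·5 = 38499 (mod 165025).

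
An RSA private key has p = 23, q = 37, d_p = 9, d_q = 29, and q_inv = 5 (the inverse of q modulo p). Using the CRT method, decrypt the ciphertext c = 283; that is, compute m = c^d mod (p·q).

m₁ = c^(d_p) mod p: c ≡ 7 (mod 23), and 7^9 mod 23 = 15.
m₂ = c^(d_q) mod q: c ≡ 24 (mod 37), and 24^29 mod 37 = 15.
h = q_inv·(m₁ − m₂) mod p = 5·(15 − 15) mod 23 = 0.
m = m₂ + h·q = 15 + 0·37 = 15.

15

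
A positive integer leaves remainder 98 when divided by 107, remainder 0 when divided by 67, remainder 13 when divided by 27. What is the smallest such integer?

From k ≡ 98 (mod 107) write k = 98 + 107t. Substituting into k ≡ 0 (mod 67) gives 107t ≡ 36 (mod 67), and since 40⁻¹ ≡ 62 (mod 67), t ≡ 21. Hence k ≡ 98 + 107·21 = 2345 (mod 7169).
From k ≡ 2345 (mod 7169) write k = 2345 + 7169t. Substituting into k ≡ 13 (mod 27) gives 7169t ≡ 17 (mod 27), and since 14⁻¹ ≡ 2 (mod 27), t ≡ 7. Hence k ≡ 2345 + 7169·7 = 52528 (mod 193563).

52528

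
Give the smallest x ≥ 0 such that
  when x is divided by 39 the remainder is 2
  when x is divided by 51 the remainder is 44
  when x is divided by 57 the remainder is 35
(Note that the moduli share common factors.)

3512

gcd(39, 51) = 3 and 3 | (44 − 2), so the pair is consistent; merging gives x ≡ 197 (mod 663), where 663 = lcm(39, 51).
gcd(663, 57) = 3 and 3 | (35 − 197), so the pair is consistent; merging gives x ≡ 3512 (mod 12597), where 12597 = lcm(663, 57).
The solution is unique modulo lcm(39, 51, 57) = 12597.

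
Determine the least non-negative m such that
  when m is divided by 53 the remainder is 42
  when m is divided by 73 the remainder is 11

From m ≡ 42 (mod 53) write m = 42 + 53t. Substituting into m ≡ 11 (mod 73) gives 53t ≡ 42 (mod 73), and since 53⁻¹ ≡ 62 (mod 73), t ≡ 49. Hence m ≡ 42 + 53·49 = 2639 (mod 3869).

2639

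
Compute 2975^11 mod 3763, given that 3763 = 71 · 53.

40

Mod 71: 2975 ≡ 64; 64^11 ≡ 40 (mod 71).
Mod 53: 2975 ≡ 7; 7^11 ≡ 40 (mod 53).
Combine by CRT: x ≡ 40 (mod 71), x ≡ 40 (mod 53) ⇒ x ≡ 40 (mod 3763).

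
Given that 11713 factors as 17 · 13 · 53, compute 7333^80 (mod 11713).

222

Mod 17: 7333 ≡ 6; since 16 | 80, by Fermat 6^80 ≡ 1 (mod 17).
Mod 13: 7333 ≡ 1; by Fermat, exponent reduces to 80 mod 12 = 8; 1^8 ≡ 1 (mod 13).
Mod 53: 7333 ≡ 19; by Fermat, exponent reduces to 80 mod 52 = 28; 19^28 ≡ 10 (mod 53).
Combine by CRT: x ≡ 1 (mod 17), x ≡ 1 (mod 13), x ≡ 10 (mod 53) ⇒ x ≡ 222 (mod 11713).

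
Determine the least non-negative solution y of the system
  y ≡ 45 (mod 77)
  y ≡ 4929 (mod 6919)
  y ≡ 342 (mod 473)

1914573

gcd(77, 6919) = 11 and 11 | (4929 − 45), so the pair is consistent; merging gives y ≡ 25686 (mod 48433), where 48433 = lcm(77, 6919).
gcd(48433, 473) = 11 and 11 | (342 − 25686), so the pair is consistent; merging gives y ≡ 1914573 (mod 2082619), where 2082619 = lcm(48433, 473).
The solution is unique modulo lcm(77, 6919, 473) = 2082619.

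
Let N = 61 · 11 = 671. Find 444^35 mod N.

Mod 61: 444 ≡ 17; 17^35 ≡ 40 (mod 61).
Mod 11: 444 ≡ 4; by Fermat, exponent reduces to 35 mod 10 = 5; 4^5 ≡ 1 (mod 11).
Combine by CRT: x ≡ 40 (mod 61), x ≡ 1 (mod 11) ⇒ x ≡ 650 (mod 671).

650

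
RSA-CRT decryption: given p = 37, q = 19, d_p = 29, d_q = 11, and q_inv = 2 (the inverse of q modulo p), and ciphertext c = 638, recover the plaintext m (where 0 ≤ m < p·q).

7

m₁ = c^(d_p) mod p: c ≡ 9 (mod 37), and 9^29 mod 37 = 7.
m₂ = c^(d_q) mod q: c ≡ 11 (mod 19), and 11^11 mod 19 = 7.
h = q_inv·(m₁ − m₂) mod p = 2·(7 − 7) mod 37 = 0.
m = m₂ + h·q = 7 + 0·19 = 7.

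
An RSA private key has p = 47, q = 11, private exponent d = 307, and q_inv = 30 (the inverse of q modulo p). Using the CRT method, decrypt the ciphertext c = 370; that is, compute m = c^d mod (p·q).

d_p = d mod (p−1) = 307 mod 46 = 31; d_q = d mod (q−1) = 7.
m₁ = c^(d_p) mod p: c ≡ 41 (mod 47), and 41^31 mod 47 = 23.
m₂ = c^(d_q) mod q: c ≡ 7 (mod 11), and 7^7 mod 11 = 6.
h = q_inv·(m₁ − m₂) mod p = 30·(23 − 6) mod 47 = 40.
m = m₂ + h·q = 6 + 40·11 = 446.

446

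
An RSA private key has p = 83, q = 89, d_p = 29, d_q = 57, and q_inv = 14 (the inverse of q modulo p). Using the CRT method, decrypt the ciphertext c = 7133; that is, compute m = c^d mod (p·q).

m₁ = c^(d_p) mod p: c ≡ 78 (mod 83), and 78^29 mod 83 = 16.
m₂ = c^(d_q) mod q: c ≡ 13 (mod 89), and 13^57 mod 89 = 70.
h = q_inv·(m₁ − m₂) mod p = 14·(16 − 70) mod 83 = 74.
m = m₂ + h·q = 70 + 74·89 = 6656.

6656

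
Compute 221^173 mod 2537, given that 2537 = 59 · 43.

Mod 59: 221 ≡ 44; by Fermat, exponent reduces to 173 mod 58 = 57; 44^57 ≡ 55 (mod 59).
Mod 43: 221 ≡ 6; by Fermat, exponent reduces to 173 mod 42 = 5; 6^5 ≡ 36 (mod 43).
Combine by CRT: x ≡ 55 (mod 59), x ≡ 36 (mod 43) ⇒ x ≡ 1412 (mod 2537).

1412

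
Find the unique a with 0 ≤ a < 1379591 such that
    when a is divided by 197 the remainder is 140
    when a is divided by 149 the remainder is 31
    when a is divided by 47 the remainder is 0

The moduli are pairwise coprime; N = 197·149·47 = 1379591.
N/197 = 7003; 7003 ≡ 108 (mod 197); 108·166 ≡ 1, so inverse 166.
N/149 = 9259; 9259 ≡ 21 (mod 149); 21·71 ≡ 1, so inverse 71.
N/47 = 29353; 29353 ≡ 25 (mod 47); 25·32 ≡ 1, so inverse 32.
a ≡ 140·7003·166 + 31·9259·71 + 0·29353·32 = 183128779.
183128779 mod 1379591 = 1022767.

1022767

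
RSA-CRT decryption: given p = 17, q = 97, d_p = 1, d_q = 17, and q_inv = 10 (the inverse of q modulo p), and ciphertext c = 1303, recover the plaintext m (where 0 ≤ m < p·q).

249

m₁ = c^(d_p) mod p: c ≡ 11 (mod 17), and 11^1 mod 17 = 11.
m₂ = c^(d_q) mod q: c ≡ 42 (mod 97), and 42^17 mod 97 = 55.
h = q_inv·(m₁ − m₂) mod p = 10·(11 − 55) mod 17 = 2.
m = m₂ + h·q = 55 + 2·97 = 249.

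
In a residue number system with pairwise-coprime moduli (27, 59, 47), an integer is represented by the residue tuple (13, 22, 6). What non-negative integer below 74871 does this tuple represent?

From x ≡ 13 (mod 27) write x = 13 + 27t. Substituting into x ≡ 22 (mod 59) gives 27t ≡ 9 (mod 59), and since 27⁻¹ ≡ 35 (mod 59), t ≡ 20. Hence x ≡ 13 + 27·20 = 553 (mod 1593).
From x ≡ 553 (mod 1593) write x = 553 + 1593t. Substituting into x ≡ 6 (mod 47) gives 1593t ≡ 17 (mod 47), and since 42⁻¹ ≡ 28 (mod 47), t ≡ 6. Hence x ≡ 553 + 1593·6 = 10111 (mod 74871).

10111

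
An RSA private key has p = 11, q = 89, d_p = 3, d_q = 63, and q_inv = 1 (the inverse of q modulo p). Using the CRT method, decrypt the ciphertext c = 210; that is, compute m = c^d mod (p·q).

573

m₁ = c^(d_p) mod p: c ≡ 1 (mod 11), and 1^3 mod 11 = 1.
m₂ = c^(d_q) mod q: c ≡ 32 (mod 89), and 32^63 mod 89 = 39.
h = q_inv·(m₁ − m₂) mod p = 1·(1 − 39) mod 11 = 6.
m = m₂ + h·q = 39 + 6·89 = 573.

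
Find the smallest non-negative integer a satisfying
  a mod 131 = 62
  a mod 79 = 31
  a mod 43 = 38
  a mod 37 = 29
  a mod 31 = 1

The moduli are pairwise coprime; N = 131·79·43·37·31 = 510423029.
N/131 = 3896359; 3896359 ≡ 26 (mod 131); 26·126 ≡ 1, so inverse 126.
N/79 = 6461051; 6461051 ≡ 36 (mod 79); 36·11 ≡ 1, so inverse 11.
N/43 = 11870303; 11870303 ≡ 24 (mod 43); 24·9 ≡ 1, so inverse 9.
N/37 = 13795217; 13795217 ≡ 26 (mod 37); 26·10 ≡ 1, so inverse 10.
N/31 = 16465259; 16465259 ≡ 12 (mod 31); 12·13 ≡ 1, so inverse 13.
a ≡ 62·3896359·126 + 31·6461051·11 + 38·11870303·9 + 29·13795217·10 + 1·16465259·13 = 40915879822.
40915879822 mod 510423029 = 82037502.

82037502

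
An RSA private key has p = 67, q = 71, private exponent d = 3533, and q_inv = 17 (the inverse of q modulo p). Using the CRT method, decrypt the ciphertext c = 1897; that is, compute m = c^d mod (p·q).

d_p = d mod (p−1) = 3533 mod 66 = 35; d_q = d mod (q−1) = 33.
m₁ = c^(d_p) mod p: c ≡ 21 (mod 67), and 21^35 mod 67 = 39.
m₂ = c^(d_q) mod q: c ≡ 51 (mod 71), and 51^33 mod 71 = 41.
h = q_inv·(m₁ − m₂) mod p = 17·(39 − 41) mod 67 = 33.
m = m₂ + h·q = 41 + 33·71 = 2384.

2384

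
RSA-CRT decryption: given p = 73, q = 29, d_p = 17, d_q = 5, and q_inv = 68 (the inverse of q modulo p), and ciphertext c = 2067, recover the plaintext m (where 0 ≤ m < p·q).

1187

m₁ = c^(d_p) mod p: c ≡ 23 (mod 73), and 23^17 mod 73 = 19.
m₂ = c^(d_q) mod q: c ≡ 8 (mod 29), and 8^5 mod 29 = 27.
h = q_inv·(m₁ − m₂) mod p = 68·(19 − 27) mod 73 = 40.
m = m₂ + h·q = 27 + 40·29 = 1187.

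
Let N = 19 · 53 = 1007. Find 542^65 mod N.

394

Mod 19: 542 ≡ 10; by Fermat, exponent reduces to 65 mod 18 = 11; 10^11 ≡ 14 (mod 19).
Mod 53: 542 ≡ 12; by Fermat, exponent reduces to 65 mod 52 = 13; 12^13 ≡ 23 (mod 53).
Combine by CRT: x ≡ 14 (mod 19), x ≡ 23 (mod 53) ⇒ x ≡ 394 (mod 1007).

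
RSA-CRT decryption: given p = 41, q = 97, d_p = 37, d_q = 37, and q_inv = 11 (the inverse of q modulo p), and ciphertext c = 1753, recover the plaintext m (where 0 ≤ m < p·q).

1007

m₁ = c^(d_p) mod p: c ≡ 31 (mod 41), and 31^37 mod 41 = 23.
m₂ = c^(d_q) mod q: c ≡ 7 (mod 97), and 7^37 mod 97 = 37.
h = q_inv·(m₁ − m₂) mod p = 11·(23 − 37) mod 41 = 10.
m = m₂ + h·q = 37 + 10·97 = 1007.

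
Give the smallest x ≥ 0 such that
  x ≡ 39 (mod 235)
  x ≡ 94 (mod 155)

Combine the congruences pairwise.
gcd(235, 155) = 5 and 5 | (94 − 39), so the pair is consistent; merging gives x ≡ 5209 (mod 7285), where 7285 = lcm(235, 155).
The solution is unique modulo lcm(235, 155) = 7285.

5209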